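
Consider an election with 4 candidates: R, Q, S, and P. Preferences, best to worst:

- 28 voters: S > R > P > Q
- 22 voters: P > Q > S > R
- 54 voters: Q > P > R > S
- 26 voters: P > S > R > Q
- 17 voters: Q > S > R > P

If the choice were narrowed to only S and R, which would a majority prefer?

Voters preferring S to R: 93; preferring R to S: 54.
S wins the head-to-head.

S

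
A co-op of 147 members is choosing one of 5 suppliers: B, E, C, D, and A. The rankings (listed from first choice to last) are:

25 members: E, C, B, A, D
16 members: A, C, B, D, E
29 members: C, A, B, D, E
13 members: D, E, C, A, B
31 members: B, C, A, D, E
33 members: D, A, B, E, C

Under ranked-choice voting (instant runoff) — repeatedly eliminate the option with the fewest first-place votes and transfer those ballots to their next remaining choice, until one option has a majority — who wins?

Round 1: B 31, E 25, C 29, D 46, A 16. Eliminate A.
Round 2: B 31, E 25, C 45, D 46. Eliminate E.
Round 3: B 31, C 70, D 46. Eliminate B.
Round 4: C 101, D 46. C has a majority.

C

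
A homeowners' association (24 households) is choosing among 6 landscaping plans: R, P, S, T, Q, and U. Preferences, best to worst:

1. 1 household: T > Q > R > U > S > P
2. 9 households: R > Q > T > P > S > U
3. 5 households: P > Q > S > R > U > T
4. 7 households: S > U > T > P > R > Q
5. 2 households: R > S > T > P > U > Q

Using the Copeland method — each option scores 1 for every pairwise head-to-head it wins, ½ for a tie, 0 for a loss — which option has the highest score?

R

R: beats T, Q, and U; ties P and S → score 4.
P: beats S, Q, and U; ties R; loses to T → score 3.5.
S: beats T and U; ties R; loses to P and Q → score 2.5.
T: beats P; ties U; loses to R, S, and Q → score 1.5.
Q: beats S, T, and U; loses to R and P → score 3.
U: ties T; loses to R, P, S, and Q → score 0.5.
R has the best pairwise record.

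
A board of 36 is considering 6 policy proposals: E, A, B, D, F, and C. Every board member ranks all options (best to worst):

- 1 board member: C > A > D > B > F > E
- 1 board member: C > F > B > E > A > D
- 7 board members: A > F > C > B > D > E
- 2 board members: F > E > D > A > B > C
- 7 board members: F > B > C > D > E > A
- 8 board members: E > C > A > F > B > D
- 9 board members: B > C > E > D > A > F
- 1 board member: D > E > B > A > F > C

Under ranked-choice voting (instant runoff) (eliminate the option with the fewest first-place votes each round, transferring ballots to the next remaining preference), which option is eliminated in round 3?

Round 1: E 8, A 7, B 9, D 1, F 9, C 2. Eliminate D.
Round 2: E 9, A 7, B 9, F 9, C 2. Eliminate C.
Round 3: E 9, A 8, B 9, F 10. Eliminate A.

A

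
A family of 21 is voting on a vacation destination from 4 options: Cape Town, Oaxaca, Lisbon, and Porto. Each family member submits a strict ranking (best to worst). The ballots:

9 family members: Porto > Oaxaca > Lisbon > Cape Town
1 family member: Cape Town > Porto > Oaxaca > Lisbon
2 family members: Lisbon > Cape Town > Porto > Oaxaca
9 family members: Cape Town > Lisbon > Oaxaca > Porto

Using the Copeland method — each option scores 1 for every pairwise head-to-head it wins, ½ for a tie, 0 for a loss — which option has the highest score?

Cape Town: beats Oaxaca and Porto; loses to Lisbon → score 2.
Oaxaca: loses to Cape Town, Lisbon, and Porto → score 0.
Lisbon: beats Cape Town, Oaxaca, and Porto → score 3.
Porto: beats Oaxaca; loses to Cape Town and Lisbon → score 1.
Lisbon has the best pairwise record.

Lisbon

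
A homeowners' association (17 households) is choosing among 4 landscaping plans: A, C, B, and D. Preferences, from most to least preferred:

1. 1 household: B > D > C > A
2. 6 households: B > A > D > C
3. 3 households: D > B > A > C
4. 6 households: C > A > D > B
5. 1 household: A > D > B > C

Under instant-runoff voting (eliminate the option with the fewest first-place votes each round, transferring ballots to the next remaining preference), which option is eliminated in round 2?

D

Round 1: A 1, C 6, B 7, D 3. Eliminate A.
Round 2: C 6, B 7, D 4. Eliminate D.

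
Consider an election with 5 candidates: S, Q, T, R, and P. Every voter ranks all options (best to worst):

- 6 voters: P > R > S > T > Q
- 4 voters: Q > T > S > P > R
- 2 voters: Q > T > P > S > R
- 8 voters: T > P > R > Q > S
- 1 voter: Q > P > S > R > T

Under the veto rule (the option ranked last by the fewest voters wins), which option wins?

Last-place votes: S 8, Q 6, T 1, R 6, P 0.
P is ranked last by the fewest voters, so P wins.

P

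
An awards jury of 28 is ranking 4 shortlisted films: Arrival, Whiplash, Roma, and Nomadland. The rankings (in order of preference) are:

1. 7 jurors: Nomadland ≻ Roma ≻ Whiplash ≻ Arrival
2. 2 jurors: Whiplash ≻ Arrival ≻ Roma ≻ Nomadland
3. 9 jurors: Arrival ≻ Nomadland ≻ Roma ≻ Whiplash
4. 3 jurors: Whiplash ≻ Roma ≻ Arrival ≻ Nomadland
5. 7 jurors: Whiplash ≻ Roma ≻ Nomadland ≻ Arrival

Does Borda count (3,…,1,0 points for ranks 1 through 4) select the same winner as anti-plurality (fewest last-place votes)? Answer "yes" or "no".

no

Borda — scores: Arrival 34, Whiplash 43, Roma 45, Nomadland 46. Winner: Nomadland.
Anti-plurality — last-place votes: Arrival 14, Whiplash 9, Roma 0, Nomadland 5. Winner: Roma.
The two methods disagree.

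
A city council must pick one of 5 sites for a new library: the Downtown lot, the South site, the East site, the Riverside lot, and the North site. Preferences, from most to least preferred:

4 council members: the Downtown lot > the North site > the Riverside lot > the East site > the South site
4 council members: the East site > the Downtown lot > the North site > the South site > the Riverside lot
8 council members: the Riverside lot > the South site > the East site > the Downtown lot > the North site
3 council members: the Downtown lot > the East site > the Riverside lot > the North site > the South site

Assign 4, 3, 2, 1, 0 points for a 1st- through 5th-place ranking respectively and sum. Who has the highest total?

the Downtown lot: 4·4 + 4·3 + 8·1 + 3·4 = 48
the South site: 4·0 + 4·1 + 8·3 + 3·0 = 28
the East site: 4·1 + 4·4 + 8·2 + 3·3 = 45
the Riverside lot: 4·2 + 4·0 + 8·4 + 3·2 = 46
the North site: 4·3 + 4·2 + 8·0 + 3·1 = 23
the Downtown lot has the highest Borda score (48).

the Downtown lot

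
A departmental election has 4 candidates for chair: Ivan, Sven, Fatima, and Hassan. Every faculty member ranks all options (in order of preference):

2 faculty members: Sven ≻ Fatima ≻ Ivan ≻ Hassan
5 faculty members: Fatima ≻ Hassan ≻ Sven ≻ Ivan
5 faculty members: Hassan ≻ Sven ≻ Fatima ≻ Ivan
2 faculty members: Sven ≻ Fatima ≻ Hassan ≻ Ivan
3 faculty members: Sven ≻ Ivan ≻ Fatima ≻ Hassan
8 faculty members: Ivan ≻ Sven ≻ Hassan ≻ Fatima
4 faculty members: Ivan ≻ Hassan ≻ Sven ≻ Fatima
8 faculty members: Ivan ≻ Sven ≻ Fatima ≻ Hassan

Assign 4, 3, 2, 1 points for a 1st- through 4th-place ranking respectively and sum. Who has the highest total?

Sven

Ivan: 2·2 + 5·1 + 5·1 + 2·1 + 3·3 + 8·4 + 4·4 + 8·4 = 105
Sven: 2·4 + 5·2 + 5·3 + 2·4 + 3·4 + 8·3 + 4·2 + 8·3 = 109
Fatima: 2·3 + 5·4 + 5·2 + 2·3 + 3·2 + 8·1 + 4·1 + 8·2 = 76
Hassan: 2·1 + 5·3 + 5·4 + 2·2 + 3·1 + 8·2 + 4·3 + 8·1 = 80
Sven has the highest Borda score (109).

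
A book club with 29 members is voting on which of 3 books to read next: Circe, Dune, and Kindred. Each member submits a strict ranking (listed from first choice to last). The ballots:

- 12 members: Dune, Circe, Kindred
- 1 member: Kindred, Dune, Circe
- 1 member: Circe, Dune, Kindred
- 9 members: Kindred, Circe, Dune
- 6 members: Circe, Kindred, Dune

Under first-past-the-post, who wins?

Dune

First-place votes: Circe 7, Dune 12, Kindred 10.
Dune has the most first-place votes.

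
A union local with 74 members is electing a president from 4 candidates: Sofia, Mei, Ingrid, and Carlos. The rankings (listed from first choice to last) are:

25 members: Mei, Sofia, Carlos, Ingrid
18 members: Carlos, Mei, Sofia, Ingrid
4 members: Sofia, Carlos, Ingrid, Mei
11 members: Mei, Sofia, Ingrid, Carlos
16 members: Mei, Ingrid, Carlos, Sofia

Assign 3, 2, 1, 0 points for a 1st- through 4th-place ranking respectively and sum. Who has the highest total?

Sofia: 25·2 + 18·1 + 4·3 + 11·2 + 16·0 = 102
Mei: 25·3 + 18·2 + 4·0 + 11·3 + 16·3 = 192
Ingrid: 25·0 + 18·0 + 4·1 + 11·1 + 16·2 = 47
Carlos: 25·1 + 18·3 + 4·2 + 11·0 + 16·1 = 103
Mei has the highest Borda score (192).

Mei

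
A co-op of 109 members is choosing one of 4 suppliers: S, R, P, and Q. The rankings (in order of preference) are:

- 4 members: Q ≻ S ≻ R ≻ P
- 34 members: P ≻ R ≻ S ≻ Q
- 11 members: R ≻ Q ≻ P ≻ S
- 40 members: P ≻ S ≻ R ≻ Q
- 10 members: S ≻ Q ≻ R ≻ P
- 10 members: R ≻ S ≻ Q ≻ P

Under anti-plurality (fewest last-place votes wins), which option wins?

Last-place votes: S 11, R 0, P 24, Q 74.
R is ranked last by the fewest voters, so R wins.

R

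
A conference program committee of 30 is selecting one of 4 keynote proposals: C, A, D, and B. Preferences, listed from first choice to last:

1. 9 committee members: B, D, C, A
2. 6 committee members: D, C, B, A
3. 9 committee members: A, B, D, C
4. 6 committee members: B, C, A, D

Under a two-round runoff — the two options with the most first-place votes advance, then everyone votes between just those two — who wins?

B

Round 1 first-place votes: C 0, A 9, D 6, B 15.
B and A advance.
Runoff: B is preferred to A by 21 voters; A by 9.
B wins the runoff.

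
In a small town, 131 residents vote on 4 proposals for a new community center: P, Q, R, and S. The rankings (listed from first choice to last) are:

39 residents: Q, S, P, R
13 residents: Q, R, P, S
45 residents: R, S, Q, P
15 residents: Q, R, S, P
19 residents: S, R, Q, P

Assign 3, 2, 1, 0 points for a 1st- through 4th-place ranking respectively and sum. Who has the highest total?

Q

P: 39·1 + 13·1 + 45·0 + 15·0 + 19·0 = 52
Q: 39·3 + 13·3 + 45·1 + 15·3 + 19·1 = 265
R: 39·0 + 13·2 + 45·3 + 15·2 + 19·2 = 229
S: 39·2 + 13·0 + 45·2 + 15·1 + 19·3 = 240
Q has the highest Borda score (265).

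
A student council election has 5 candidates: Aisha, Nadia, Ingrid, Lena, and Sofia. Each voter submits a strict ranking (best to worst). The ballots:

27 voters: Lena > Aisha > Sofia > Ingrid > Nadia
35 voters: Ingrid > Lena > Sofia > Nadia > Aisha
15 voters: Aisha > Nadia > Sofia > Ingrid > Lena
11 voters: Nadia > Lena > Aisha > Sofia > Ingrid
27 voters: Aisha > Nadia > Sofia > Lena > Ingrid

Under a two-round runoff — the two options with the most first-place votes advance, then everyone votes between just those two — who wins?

Aisha

Round 1 first-place votes: Aisha 42, Nadia 11, Ingrid 35, Lena 27, Sofia 0.
Aisha and Ingrid advance.
Runoff: Aisha is preferred to Ingrid by 80 voters; Ingrid by 35.
Aisha wins the runoff.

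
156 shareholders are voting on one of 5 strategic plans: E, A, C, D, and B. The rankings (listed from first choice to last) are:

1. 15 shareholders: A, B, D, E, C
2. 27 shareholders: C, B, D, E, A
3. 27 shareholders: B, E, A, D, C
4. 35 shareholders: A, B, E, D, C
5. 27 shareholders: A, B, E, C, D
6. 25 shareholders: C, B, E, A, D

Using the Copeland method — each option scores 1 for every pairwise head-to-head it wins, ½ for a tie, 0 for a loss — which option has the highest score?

B

E: beats A, C, and D; loses to B → score 3.
A: beats C and D; loses to E and B → score 2.
C: beats D; loses to E, A, and B → score 1.
D: loses to E, A, C, and B → score 0.
B: beats E, A, C, and D → score 4.
B has the best pairwise record.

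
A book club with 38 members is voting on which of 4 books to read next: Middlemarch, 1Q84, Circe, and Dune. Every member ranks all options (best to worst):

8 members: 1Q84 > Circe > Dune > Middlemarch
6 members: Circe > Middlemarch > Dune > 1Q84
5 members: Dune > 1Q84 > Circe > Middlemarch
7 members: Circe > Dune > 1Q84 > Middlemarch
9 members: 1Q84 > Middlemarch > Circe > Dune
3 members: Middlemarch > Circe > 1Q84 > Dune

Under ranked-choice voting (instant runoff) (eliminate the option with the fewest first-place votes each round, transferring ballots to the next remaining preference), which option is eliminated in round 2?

Round 1: Middlemarch 3, 1Q84 17, Circe 13, Dune 5. Eliminate Middlemarch.
Round 2: 1Q84 17, Circe 16, Dune 5. Eliminate Dune.

Dune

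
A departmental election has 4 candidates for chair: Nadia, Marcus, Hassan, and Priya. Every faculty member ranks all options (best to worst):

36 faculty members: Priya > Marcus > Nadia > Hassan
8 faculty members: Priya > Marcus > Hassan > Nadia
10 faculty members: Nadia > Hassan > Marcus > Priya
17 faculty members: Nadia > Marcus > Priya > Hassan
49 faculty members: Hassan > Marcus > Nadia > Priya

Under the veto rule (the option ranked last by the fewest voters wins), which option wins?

Last-place votes: Nadia 8, Marcus 0, Hassan 53, Priya 59.
Marcus is ranked last by the fewest voters, so Marcus wins.

Marcus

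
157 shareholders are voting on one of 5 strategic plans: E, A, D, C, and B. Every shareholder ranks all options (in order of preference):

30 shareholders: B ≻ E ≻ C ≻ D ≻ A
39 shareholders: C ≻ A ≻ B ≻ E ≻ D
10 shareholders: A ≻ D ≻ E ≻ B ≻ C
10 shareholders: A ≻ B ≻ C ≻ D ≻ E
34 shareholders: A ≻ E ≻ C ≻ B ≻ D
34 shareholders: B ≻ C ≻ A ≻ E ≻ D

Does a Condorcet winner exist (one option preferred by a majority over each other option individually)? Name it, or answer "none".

none

Checking pairwise contests:
A beats E 127–30.
C beats A 103–54.
E beats D 137–20.
B beats C 84–73.
A beats B 93–64.
Every option loses at least one head-to-head, so there is no Condorcet winner.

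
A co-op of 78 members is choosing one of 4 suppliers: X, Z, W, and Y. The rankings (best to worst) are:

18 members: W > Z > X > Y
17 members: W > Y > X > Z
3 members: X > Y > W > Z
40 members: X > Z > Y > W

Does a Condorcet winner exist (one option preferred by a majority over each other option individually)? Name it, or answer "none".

X

X vs Z: 60–18 for X.
X vs W: 43–35 for X.
X vs Y: 61–17 for X.
X beats every other option head-to-head.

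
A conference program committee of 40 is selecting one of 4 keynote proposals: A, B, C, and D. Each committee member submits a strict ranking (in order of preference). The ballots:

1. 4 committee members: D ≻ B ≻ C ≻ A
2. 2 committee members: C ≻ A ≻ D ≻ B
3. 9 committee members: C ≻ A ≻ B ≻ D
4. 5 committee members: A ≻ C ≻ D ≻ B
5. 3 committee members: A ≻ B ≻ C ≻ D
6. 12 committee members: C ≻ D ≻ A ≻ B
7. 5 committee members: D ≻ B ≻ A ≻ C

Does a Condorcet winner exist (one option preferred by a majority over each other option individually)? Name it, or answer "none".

C vs A: 27–13 for C.
C vs B: 28–12 for C.
C vs D: 31–9 for C.
C beats every other option head-to-head.

C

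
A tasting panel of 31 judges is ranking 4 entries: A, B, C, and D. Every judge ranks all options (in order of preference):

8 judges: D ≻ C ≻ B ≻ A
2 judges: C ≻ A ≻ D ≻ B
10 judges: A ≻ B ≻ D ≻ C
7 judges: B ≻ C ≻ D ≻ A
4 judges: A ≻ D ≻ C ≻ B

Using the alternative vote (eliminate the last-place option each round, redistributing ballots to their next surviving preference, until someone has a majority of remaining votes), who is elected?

A

Round 1: A 14, B 7, C 2, D 8. Eliminate C.
Round 2: A 16, B 7, D 8. A has a majority.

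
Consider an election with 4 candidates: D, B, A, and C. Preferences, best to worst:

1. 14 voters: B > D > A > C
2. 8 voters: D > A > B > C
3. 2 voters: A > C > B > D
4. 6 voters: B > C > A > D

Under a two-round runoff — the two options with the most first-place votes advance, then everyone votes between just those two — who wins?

B

Round 1 first-place votes: D 8, B 20, A 2, C 0.
B and D advance.
Runoff: B is preferred to D by 22 voters; D by 8.
B wins the runoff.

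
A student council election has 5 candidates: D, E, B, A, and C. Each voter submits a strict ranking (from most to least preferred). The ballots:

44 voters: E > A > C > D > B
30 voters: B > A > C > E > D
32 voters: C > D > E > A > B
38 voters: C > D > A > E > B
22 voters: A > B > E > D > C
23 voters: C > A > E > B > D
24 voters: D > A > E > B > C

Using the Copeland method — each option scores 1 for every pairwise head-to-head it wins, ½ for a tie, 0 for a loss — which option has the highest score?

A

D: beats B; loses to E, A, and C → score 1.
E: beats D and B; loses to A and C → score 2.
B: loses to D, E, A, and C → score 0.
A: beats D, E, B, and C → score 4.
C: beats D, E, and B; loses to A → score 3.
A has the best pairwise record.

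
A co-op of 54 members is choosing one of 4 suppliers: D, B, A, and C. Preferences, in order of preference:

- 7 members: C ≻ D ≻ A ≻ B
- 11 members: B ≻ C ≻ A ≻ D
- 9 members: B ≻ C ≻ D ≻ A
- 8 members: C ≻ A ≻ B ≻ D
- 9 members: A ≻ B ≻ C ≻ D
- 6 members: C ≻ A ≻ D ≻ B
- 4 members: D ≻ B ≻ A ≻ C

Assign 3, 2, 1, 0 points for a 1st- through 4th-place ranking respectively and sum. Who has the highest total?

D: 7·2 + 11·0 + 9·1 + 8·0 + 9·0 + 6·1 + 4·3 = 41
B: 7·0 + 11·3 + 9·3 + 8·1 + 9·2 + 6·0 + 4·2 = 94
A: 7·1 + 11·1 + 9·0 + 8·2 + 9·3 + 6·2 + 4·1 = 77
C: 7·3 + 11·2 + 9·2 + 8·3 + 9·1 + 6·3 + 4·0 = 112
C has the highest Borda score (112).

C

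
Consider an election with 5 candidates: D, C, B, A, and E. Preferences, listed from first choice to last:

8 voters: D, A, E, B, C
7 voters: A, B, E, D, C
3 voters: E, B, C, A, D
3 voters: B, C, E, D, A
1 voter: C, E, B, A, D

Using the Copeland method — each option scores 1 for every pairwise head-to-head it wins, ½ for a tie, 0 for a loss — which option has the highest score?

D: beats C; ties A; loses to B and E → score 1.5.
C: loses to D, B, A, and E → score 0.
B: beats D and C; loses to A and E → score 2.
A: beats C, B, and E; ties D → score 3.5.
E: beats D, C, and B; loses to A → score 3.
A has the best pairwise record.

A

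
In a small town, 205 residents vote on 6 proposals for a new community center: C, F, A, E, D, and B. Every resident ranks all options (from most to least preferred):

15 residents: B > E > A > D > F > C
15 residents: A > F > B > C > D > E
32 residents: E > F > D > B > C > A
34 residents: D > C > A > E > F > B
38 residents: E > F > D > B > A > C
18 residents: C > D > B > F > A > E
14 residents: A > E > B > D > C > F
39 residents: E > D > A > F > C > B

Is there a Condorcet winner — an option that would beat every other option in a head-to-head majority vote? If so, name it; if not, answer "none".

E vs C: 138–67 for E.
E vs F: 172–33 for E.
E vs A: 124–81 for E.
E vs D: 138–67 for E.
E vs B: 157–48 for E.
E beats every other option head-to-head.

E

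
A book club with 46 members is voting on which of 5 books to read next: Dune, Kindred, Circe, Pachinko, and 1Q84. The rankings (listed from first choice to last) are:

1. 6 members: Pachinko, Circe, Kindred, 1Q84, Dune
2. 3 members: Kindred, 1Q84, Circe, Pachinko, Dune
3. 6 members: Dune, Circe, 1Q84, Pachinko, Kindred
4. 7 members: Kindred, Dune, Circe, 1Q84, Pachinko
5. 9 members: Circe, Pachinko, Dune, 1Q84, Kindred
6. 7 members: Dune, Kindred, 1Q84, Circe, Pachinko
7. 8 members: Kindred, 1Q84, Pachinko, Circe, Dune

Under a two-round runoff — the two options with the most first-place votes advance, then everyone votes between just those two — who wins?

Kindred

Round 1 first-place votes: Dune 13, Kindred 18, Circe 9, Pachinko 6, 1Q84 0.
Kindred and Dune advance.
Runoff: Kindred is preferred to Dune by 24 voters; Dune by 22.
Kindred wins the runoff.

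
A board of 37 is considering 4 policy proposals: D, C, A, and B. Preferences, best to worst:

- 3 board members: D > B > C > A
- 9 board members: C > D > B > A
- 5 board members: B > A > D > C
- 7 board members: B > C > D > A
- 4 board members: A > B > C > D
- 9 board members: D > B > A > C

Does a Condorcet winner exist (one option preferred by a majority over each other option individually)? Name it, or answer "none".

none

Checking pairwise contests:
C beats D 20–17.
B beats C 28–9.
D beats A 28–9.
D beats B 21–16.
Every option loses at least one head-to-head, so there is no Condorcet winner.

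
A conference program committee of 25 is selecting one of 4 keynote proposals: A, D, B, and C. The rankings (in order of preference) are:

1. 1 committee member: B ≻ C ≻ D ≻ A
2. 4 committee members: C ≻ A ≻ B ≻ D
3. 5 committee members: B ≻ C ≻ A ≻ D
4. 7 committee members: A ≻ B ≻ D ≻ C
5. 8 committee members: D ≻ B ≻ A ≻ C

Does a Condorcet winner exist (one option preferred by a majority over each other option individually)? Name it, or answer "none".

B vs A: 14–11 for B.
B vs D: 17–8 for B.
B vs C: 21–4 for B.
B beats every other option head-to-head.

B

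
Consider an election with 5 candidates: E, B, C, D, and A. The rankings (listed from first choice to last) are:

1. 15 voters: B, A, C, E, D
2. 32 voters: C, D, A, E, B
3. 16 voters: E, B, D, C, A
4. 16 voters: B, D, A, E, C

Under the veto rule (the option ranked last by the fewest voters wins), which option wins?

E

Last-place votes: E 0, B 32, C 16, D 15, A 16.
E is ranked last by the fewest voters, so E wins.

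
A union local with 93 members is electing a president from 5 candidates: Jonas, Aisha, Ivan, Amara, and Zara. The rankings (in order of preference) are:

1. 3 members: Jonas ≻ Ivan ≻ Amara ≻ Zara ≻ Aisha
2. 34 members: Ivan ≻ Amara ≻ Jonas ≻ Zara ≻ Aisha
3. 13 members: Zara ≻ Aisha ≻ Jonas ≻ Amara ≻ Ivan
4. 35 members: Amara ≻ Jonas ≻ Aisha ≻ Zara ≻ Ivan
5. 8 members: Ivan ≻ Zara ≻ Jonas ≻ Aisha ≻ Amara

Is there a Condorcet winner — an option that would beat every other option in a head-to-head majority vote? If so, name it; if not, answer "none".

Amara

Amara vs Jonas: 69–24 for Amara.
Amara vs Aisha: 72–21 for Amara.
Amara vs Ivan: 48–45 for Amara.
Amara vs Zara: 72–21 for Amara.
Amara beats every other option head-to-head.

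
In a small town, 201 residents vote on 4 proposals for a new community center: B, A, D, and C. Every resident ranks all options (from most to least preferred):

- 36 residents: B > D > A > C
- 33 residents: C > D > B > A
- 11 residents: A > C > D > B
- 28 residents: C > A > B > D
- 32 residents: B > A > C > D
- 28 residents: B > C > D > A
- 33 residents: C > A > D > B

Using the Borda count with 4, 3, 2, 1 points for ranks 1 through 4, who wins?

B: 36·4 + 33·2 + 11·1 + 28·2 + 32·4 + 28·4 + 33·1 = 550
A: 36·2 + 33·1 + 11·4 + 28·3 + 32·3 + 28·1 + 33·3 = 456
D: 36·3 + 33·3 + 11·2 + 28·1 + 32·1 + 28·2 + 33·2 = 411
C: 36·1 + 33·4 + 11·3 + 28·4 + 32·2 + 28·3 + 33·4 = 593
C has the highest Borda score (593).

C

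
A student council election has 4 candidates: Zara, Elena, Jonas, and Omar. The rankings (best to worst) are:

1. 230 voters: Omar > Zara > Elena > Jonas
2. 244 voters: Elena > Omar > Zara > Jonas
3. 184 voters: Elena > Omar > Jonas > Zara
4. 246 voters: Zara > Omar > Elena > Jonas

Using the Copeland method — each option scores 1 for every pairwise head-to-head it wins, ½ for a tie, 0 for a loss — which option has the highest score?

Omar

Zara: beats Elena and Jonas; loses to Omar → score 2.
Elena: beats Jonas; loses to Zara and Omar → score 1.
Jonas: loses to Zara, Elena, and Omar → score 0.
Omar: beats Zara, Elena, and Jonas → score 3.
Omar has the best pairwise record.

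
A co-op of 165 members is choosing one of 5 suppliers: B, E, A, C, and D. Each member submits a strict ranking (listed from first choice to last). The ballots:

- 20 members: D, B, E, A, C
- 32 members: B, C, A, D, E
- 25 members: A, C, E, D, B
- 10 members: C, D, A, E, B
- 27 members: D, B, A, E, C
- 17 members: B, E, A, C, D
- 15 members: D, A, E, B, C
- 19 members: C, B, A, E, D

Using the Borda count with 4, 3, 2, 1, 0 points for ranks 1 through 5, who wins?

B

B: 20·3 + 32·4 + 25·0 + 10·0 + 27·3 + 17·4 + 15·1 + 19·3 = 409
E: 20·2 + 32·0 + 25·2 + 10·1 + 27·1 + 17·3 + 15·2 + 19·1 = 227
A: 20·1 + 32·2 + 25·4 + 10·2 + 27·2 + 17·2 + 15·3 + 19·2 = 375
C: 20·0 + 32·3 + 25·3 + 10·4 + 27·0 + 17·1 + 15·0 + 19·4 = 304
D: 20·4 + 32·1 + 25·1 + 10·3 + 27·4 + 17·0 + 15·4 + 19·0 = 335
B has the highest Borda score (409).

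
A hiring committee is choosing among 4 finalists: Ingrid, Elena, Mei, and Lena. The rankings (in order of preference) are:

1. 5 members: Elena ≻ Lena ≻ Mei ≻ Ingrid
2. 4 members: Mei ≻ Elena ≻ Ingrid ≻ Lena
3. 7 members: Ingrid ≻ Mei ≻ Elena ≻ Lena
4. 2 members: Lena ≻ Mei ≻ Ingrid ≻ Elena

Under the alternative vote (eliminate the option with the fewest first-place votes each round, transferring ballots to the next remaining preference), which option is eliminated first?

Lena

Round 1: Ingrid 7, Elena 5, Mei 4, Lena 2. Eliminate Lena.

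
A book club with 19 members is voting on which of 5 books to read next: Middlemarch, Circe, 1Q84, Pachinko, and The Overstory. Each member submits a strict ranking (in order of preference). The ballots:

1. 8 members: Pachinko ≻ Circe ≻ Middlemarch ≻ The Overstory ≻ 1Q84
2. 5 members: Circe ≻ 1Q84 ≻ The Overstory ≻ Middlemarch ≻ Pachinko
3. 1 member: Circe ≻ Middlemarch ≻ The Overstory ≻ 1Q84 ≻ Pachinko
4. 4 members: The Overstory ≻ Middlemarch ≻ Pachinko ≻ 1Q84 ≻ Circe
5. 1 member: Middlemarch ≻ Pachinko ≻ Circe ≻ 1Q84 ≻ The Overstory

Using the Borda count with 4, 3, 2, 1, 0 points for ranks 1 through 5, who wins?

Middlemarch: 8·2 + 5·1 + 1·3 + 4·3 + 1·4 = 40
Circe: 8·3 + 5·4 + 1·4 + 4·0 + 1·2 = 50
1Q84: 8·0 + 5·3 + 1·1 + 4·1 + 1·1 = 21
Pachinko: 8·4 + 5·0 + 1·0 + 4·2 + 1·3 = 43
The Overstory: 8·1 + 5·2 + 1·2 + 4·4 + 1·0 = 36
Circe has the highest Borda score (50).

Circe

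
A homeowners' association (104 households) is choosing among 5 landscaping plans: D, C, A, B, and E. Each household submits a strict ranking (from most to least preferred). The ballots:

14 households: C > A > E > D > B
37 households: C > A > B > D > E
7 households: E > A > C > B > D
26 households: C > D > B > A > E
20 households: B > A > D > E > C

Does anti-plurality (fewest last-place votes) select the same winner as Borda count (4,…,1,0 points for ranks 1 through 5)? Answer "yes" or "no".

Anti-plurality — last-place votes: D 7, C 20, A 0, B 14, E 63. Winner: A.
Borda — scores: D 169, C 322, A 260, B 213, E 76. Winner: C.
The two methods disagree.

no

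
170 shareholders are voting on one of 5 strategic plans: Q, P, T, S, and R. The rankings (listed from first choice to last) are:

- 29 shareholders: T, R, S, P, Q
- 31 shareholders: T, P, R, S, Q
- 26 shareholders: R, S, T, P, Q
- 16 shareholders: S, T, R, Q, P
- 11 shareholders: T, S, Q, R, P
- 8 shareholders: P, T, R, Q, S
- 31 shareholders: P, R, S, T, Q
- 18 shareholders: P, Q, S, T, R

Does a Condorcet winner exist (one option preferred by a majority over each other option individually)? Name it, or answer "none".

Checking pairwise contests:
P beats Q 143–27.
T beats P 113–57.
S beats T 91–79.
P beats S 88–82.
P beats R 88–82.
Every option loses at least one head-to-head, so there is no Condorcet winner.

none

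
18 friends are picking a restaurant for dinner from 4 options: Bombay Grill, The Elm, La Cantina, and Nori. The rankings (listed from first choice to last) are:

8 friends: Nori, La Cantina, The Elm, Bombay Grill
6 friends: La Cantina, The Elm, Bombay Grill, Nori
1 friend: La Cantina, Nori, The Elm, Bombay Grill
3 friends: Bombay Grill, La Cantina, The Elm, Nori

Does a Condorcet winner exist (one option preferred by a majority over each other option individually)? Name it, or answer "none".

La Cantina

La Cantina vs Bombay Grill: 15–3 for La Cantina.
La Cantina vs The Elm: 18–0 for La Cantina.
La Cantina vs Nori: 10–8 for La Cantina.
La Cantina beats every other option head-to-head.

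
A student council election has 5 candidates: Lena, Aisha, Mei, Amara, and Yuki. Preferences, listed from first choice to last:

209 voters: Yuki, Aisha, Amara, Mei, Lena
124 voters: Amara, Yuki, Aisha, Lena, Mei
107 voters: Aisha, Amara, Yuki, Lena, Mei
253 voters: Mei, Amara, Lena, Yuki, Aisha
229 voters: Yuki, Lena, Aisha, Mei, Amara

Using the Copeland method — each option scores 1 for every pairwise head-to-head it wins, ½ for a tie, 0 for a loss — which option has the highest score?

Lena: beats Aisha; loses to Mei, Amara, and Yuki → score 1.
Aisha: beats Mei and Amara; loses to Lena and Yuki → score 2.
Mei: beats Lena and Amara; loses to Aisha and Yuki → score 2.
Amara: beats Lena and Yuki; loses to Aisha and Mei → score 2.
Yuki: beats Lena, Aisha, and Mei; loses to Amara → score 3.
Yuki has the best pairwise record.

Yuki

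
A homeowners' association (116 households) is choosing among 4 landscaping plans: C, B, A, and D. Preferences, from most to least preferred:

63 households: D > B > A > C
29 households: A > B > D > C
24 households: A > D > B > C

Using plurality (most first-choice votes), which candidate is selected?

First-place votes: C 0, B 0, A 53, D 63.
D has the most first-place votes.

D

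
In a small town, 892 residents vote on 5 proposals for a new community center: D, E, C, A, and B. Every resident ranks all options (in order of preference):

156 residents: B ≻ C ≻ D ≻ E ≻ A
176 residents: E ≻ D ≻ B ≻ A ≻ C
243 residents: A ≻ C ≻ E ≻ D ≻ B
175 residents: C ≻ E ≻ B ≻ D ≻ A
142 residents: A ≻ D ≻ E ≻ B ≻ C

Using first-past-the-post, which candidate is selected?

A

First-place votes: D 0, E 176, C 175, A 385, B 156.
A has the most first-place votes.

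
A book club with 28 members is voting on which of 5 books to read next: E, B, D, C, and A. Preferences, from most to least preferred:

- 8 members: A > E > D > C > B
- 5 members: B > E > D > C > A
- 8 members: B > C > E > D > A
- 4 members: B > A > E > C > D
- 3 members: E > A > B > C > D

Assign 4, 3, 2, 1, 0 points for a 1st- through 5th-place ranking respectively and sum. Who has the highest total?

E

E: 8·3 + 5·3 + 8·2 + 4·2 + 3·4 = 75
B: 8·0 + 5·4 + 8·4 + 4·4 + 3·2 = 74
D: 8·2 + 5·2 + 8·1 + 4·0 + 3·0 = 34
C: 8·1 + 5·1 + 8·3 + 4·1 + 3·1 = 44
A: 8·4 + 5·0 + 8·0 + 4·3 + 3·3 = 53
E has the highest Borda score (75).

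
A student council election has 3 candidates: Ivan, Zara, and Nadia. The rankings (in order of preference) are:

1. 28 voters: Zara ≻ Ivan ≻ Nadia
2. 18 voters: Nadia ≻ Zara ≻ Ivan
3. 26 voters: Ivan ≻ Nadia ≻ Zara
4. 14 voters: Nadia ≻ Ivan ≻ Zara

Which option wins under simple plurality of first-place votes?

First-place votes: Ivan 26, Zara 28, Nadia 32.
Nadia has the most first-place votes.

Nadia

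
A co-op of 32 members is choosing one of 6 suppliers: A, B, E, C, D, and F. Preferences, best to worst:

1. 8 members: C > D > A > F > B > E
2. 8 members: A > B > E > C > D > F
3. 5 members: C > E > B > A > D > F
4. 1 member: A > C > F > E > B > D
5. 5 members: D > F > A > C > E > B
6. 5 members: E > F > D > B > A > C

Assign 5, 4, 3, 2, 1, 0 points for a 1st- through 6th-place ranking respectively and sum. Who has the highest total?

A

A: 8·3 + 8·5 + 5·2 + 1·5 + 5·3 + 5·1 = 99
B: 8·1 + 8·4 + 5·3 + 1·1 + 5·0 + 5·2 = 66
E: 8·0 + 8·3 + 5·4 + 1·2 + 5·1 + 5·5 = 76
C: 8·5 + 8·2 + 5·5 + 1·4 + 5·2 + 5·0 = 95
D: 8·4 + 8·1 + 5·1 + 1·0 + 5·5 + 5·3 = 85
F: 8·2 + 8·0 + 5·0 + 1·3 + 5·4 + 5·4 = 59
A has the highest Borda score (99).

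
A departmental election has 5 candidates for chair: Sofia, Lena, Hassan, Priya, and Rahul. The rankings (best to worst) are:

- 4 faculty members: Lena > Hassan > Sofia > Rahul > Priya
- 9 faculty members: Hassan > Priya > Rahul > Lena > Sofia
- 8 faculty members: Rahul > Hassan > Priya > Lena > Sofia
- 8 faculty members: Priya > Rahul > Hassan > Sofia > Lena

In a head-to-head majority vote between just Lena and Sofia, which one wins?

Lena

Voters preferring Lena to Sofia: 21; preferring Sofia to Lena: 8.
Lena wins the head-to-head.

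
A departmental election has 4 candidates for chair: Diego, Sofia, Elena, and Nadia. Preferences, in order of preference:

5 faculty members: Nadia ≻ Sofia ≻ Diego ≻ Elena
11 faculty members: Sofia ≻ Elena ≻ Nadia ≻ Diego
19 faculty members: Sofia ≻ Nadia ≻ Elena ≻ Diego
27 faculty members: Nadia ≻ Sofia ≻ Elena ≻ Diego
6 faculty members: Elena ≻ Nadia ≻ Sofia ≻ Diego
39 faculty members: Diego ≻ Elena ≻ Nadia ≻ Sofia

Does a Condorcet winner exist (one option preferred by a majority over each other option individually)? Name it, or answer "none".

none

Checking pairwise contests:
Sofia beats Diego 68–39.
Nadia beats Sofia 77–30.
Sofia beats Elena 62–45.
Elena beats Nadia 56–51.
Every option loses at least one head-to-head, so there is no Condorcet winner.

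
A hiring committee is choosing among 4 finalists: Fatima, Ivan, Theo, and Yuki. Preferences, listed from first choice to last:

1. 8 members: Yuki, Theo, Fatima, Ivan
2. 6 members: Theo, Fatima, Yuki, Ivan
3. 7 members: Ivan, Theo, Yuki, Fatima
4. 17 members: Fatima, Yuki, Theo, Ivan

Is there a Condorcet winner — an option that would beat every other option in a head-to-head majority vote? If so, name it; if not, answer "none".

none

Checking pairwise contests:
Theo beats Fatima 21–17.
Fatima beats Ivan 31–7.
Yuki beats Theo 25–13.
Fatima beats Yuki 23–15.
Every option loses at least one head-to-head, so there is no Condorcet winner.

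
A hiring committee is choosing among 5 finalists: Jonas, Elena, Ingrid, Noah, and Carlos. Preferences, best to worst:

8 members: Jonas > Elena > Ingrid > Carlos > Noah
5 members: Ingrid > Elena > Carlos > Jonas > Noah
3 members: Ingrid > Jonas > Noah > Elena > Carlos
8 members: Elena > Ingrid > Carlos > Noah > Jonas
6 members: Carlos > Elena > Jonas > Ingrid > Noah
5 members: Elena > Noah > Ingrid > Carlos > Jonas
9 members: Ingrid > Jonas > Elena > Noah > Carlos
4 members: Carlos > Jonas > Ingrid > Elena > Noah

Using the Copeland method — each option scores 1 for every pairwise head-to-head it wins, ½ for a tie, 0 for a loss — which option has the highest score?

Elena

Jonas: beats Noah; ties Elena; loses to Ingrid and Carlos → score 1.5.
Elena: beats Ingrid, Noah, and Carlos; ties Jonas → score 3.5.
Ingrid: beats Jonas, Noah, and Carlos; loses to Elena → score 3.
Noah: loses to Jonas, Elena, Ingrid, and Carlos → score 0.
Carlos: beats Jonas and Noah; loses to Elena and Ingrid → score 2.
Elena has the best pairwise record.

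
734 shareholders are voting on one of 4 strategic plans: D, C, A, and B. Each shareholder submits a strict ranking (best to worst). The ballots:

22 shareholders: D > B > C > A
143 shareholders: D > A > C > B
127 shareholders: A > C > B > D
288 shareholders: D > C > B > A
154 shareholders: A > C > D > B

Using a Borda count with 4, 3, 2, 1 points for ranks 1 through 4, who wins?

D: 22·4 + 143·4 + 127·1 + 288·4 + 154·2 = 2247
C: 22·2 + 143·2 + 127·3 + 288·3 + 154·3 = 2037
A: 22·1 + 143·3 + 127·4 + 288·1 + 154·4 = 1863
B: 22·3 + 143·1 + 127·2 + 288·2 + 154·1 = 1193
D has the highest Borda score (2247).

D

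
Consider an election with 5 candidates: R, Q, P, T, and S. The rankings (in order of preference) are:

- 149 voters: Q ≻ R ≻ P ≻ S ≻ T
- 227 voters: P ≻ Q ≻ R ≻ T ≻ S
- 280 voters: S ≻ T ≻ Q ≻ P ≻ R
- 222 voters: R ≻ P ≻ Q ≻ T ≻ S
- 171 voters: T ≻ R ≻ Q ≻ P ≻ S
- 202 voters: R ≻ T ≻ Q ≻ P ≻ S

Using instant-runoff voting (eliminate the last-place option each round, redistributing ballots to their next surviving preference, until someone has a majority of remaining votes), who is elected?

R

Round 1: R 424, Q 149, P 227, T 171, S 280. Eliminate Q.
Round 2: R 573, P 227, T 171, S 280. Eliminate T.
Round 3: R 744, P 227, S 280. R has a majority.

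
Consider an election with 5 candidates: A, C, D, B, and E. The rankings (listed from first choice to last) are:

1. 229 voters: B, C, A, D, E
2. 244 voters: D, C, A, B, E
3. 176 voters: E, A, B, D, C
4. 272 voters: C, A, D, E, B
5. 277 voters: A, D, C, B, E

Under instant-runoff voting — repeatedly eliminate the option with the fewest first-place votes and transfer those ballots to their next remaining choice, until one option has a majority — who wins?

Round 1: A 277, C 272, D 244, B 229, E 176. Eliminate E.
Round 2: A 453, C 272, D 244, B 229. Eliminate B.
Round 3: A 453, C 501, D 244. Eliminate D.
Round 4: A 453, C 745. C has a majority.

C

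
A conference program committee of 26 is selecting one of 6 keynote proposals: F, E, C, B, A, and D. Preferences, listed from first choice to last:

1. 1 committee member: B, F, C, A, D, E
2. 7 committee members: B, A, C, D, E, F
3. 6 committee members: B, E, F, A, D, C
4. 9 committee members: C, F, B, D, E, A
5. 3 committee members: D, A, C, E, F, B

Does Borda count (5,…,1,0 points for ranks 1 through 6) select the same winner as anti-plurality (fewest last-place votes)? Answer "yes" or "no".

no

Borda — scores: F 61, E 46, C 78, B 97, A 54, D 54. Winner: B.
Anti-plurality — last-place votes: F 7, E 1, C 6, B 3, A 9, D 0. Winner: D.
The two methods disagree.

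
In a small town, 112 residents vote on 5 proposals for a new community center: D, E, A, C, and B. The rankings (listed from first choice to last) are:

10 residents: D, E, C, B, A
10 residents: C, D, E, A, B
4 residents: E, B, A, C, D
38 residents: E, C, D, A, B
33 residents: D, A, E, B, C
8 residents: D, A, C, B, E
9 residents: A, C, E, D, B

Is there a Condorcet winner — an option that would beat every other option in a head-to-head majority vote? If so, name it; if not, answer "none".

Checking pairwise contests:
C beats D 61–51.
D beats E 61–51.
D beats A 99–13.
E beats C 85–27.
D beats B 108–4.
Every option loses at least one head-to-head, so there is no Condorcet winner.

none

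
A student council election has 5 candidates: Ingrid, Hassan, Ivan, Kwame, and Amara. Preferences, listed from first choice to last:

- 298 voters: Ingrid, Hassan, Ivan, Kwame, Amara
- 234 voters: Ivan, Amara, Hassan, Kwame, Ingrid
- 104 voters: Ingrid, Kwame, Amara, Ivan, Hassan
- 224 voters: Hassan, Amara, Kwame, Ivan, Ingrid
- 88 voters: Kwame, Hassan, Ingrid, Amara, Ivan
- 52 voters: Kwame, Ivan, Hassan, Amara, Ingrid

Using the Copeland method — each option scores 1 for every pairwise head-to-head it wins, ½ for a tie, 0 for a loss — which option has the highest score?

Ingrid: loses to Hassan, Ivan, Kwame, and Amara → score 0.
Hassan: beats Ingrid, Ivan, Kwame, and Amara → score 4.
Ivan: beats Ingrid, Kwame, and Amara; loses to Hassan → score 3.
Kwame: beats Ingrid and Amara; loses to Hassan and Ivan → score 2.
Amara: beats Ingrid; loses to Hassan, Ivan, and Kwame → score 1.
Hassan has the best pairwise record.

Hassan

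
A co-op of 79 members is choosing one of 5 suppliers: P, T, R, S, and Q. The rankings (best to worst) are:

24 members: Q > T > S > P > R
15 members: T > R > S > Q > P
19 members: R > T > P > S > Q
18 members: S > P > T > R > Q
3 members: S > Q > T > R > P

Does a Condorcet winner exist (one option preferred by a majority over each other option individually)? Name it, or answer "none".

T vs P: 61–18 for T.
T vs R: 60–19 for T.
T vs S: 58–21 for T.
T vs Q: 52–27 for T.
T beats every other option head-to-head.

T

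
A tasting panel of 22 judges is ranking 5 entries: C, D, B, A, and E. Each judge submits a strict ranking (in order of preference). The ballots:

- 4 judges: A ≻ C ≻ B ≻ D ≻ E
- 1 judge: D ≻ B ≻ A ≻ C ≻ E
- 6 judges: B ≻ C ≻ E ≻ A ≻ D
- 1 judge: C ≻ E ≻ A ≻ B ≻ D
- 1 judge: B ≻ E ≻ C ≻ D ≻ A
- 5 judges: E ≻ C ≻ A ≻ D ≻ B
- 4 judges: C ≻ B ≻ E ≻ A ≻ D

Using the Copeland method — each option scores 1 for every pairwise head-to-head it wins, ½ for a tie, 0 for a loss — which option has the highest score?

C

C: beats D, B, A, and E → score 4.
D: loses to C, B, A, and E → score 0.
B: beats D, A, and E; loses to C → score 3.
A: beats D; loses to C, B, and E → score 1.
E: beats D and A; loses to C and B → score 2.
C has the best pairwise record.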